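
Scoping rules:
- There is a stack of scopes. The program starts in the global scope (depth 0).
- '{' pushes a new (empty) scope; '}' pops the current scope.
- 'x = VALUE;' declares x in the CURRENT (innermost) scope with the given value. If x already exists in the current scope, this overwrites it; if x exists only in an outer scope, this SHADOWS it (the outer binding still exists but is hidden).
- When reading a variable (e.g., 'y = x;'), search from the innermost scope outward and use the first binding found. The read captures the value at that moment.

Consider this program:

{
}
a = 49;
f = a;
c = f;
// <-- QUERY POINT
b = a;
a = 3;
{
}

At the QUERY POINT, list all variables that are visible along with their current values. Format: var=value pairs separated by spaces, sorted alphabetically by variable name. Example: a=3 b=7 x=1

Answer: a=49 c=49 f=49

Derivation:
Step 1: enter scope (depth=1)
Step 2: exit scope (depth=0)
Step 3: declare a=49 at depth 0
Step 4: declare f=(read a)=49 at depth 0
Step 5: declare c=(read f)=49 at depth 0
Visible at query point: a=49 c=49 f=49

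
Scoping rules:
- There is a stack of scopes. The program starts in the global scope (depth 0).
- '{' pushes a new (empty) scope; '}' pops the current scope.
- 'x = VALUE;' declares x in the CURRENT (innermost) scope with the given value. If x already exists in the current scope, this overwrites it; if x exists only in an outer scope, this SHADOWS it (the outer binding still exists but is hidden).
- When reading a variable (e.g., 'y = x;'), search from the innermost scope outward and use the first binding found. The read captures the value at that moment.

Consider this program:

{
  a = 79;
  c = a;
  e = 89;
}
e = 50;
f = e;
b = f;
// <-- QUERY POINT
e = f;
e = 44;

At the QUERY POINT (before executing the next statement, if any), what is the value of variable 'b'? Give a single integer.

Step 1: enter scope (depth=1)
Step 2: declare a=79 at depth 1
Step 3: declare c=(read a)=79 at depth 1
Step 4: declare e=89 at depth 1
Step 5: exit scope (depth=0)
Step 6: declare e=50 at depth 0
Step 7: declare f=(read e)=50 at depth 0
Step 8: declare b=(read f)=50 at depth 0
Visible at query point: b=50 e=50 f=50

Answer: 50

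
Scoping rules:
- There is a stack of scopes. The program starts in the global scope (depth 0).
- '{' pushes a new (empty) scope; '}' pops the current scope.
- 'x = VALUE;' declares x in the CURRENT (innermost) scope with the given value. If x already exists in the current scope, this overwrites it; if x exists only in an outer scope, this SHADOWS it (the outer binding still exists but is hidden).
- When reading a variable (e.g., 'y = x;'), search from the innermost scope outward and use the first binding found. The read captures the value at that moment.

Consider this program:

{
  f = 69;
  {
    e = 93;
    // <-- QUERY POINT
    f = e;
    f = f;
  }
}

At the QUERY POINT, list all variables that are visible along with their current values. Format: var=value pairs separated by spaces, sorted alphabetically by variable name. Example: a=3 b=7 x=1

Step 1: enter scope (depth=1)
Step 2: declare f=69 at depth 1
Step 3: enter scope (depth=2)
Step 4: declare e=93 at depth 2
Visible at query point: e=93 f=69

Answer: e=93 f=69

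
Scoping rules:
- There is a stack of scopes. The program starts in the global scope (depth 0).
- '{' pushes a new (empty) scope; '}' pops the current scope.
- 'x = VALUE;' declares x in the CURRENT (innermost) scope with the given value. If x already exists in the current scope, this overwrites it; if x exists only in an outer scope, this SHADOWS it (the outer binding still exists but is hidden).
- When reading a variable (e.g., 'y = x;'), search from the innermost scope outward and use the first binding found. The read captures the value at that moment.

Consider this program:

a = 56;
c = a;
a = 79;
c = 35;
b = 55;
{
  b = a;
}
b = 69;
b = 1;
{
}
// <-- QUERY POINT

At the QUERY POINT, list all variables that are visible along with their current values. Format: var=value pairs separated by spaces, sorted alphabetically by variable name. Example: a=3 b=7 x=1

Step 1: declare a=56 at depth 0
Step 2: declare c=(read a)=56 at depth 0
Step 3: declare a=79 at depth 0
Step 4: declare c=35 at depth 0
Step 5: declare b=55 at depth 0
Step 6: enter scope (depth=1)
Step 7: declare b=(read a)=79 at depth 1
Step 8: exit scope (depth=0)
Step 9: declare b=69 at depth 0
Step 10: declare b=1 at depth 0
Step 11: enter scope (depth=1)
Step 12: exit scope (depth=0)
Visible at query point: a=79 b=1 c=35

Answer: a=79 b=1 c=35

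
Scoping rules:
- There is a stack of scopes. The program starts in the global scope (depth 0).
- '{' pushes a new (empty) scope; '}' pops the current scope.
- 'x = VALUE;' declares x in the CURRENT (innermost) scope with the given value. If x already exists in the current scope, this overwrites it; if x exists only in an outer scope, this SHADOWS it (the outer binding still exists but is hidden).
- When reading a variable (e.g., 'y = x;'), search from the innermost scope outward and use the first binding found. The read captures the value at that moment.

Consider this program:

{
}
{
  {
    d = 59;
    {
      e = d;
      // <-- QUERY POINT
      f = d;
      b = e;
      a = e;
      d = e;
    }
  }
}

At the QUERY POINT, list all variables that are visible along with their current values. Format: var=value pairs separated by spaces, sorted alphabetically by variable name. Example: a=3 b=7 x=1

Answer: d=59 e=59

Derivation:
Step 1: enter scope (depth=1)
Step 2: exit scope (depth=0)
Step 3: enter scope (depth=1)
Step 4: enter scope (depth=2)
Step 5: declare d=59 at depth 2
Step 6: enter scope (depth=3)
Step 7: declare e=(read d)=59 at depth 3
Visible at query point: d=59 e=59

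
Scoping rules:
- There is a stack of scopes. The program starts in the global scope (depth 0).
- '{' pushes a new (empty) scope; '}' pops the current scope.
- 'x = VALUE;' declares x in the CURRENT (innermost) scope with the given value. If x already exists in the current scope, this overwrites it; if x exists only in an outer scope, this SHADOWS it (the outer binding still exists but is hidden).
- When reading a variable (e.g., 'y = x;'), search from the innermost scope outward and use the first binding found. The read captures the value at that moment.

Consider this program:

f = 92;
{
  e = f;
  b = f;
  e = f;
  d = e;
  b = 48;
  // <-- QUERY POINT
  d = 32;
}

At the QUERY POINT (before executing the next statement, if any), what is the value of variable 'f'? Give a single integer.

Answer: 92

Derivation:
Step 1: declare f=92 at depth 0
Step 2: enter scope (depth=1)
Step 3: declare e=(read f)=92 at depth 1
Step 4: declare b=(read f)=92 at depth 1
Step 5: declare e=(read f)=92 at depth 1
Step 6: declare d=(read e)=92 at depth 1
Step 7: declare b=48 at depth 1
Visible at query point: b=48 d=92 e=92 f=92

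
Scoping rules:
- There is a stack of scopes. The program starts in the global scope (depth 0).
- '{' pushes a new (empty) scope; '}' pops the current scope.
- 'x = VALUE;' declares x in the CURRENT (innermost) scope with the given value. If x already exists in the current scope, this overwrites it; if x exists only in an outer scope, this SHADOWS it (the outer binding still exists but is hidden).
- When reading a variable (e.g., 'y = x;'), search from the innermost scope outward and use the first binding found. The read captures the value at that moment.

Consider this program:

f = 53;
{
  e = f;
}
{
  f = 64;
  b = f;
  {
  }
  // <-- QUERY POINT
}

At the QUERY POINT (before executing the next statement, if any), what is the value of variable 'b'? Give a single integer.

Answer: 64

Derivation:
Step 1: declare f=53 at depth 0
Step 2: enter scope (depth=1)
Step 3: declare e=(read f)=53 at depth 1
Step 4: exit scope (depth=0)
Step 5: enter scope (depth=1)
Step 6: declare f=64 at depth 1
Step 7: declare b=(read f)=64 at depth 1
Step 8: enter scope (depth=2)
Step 9: exit scope (depth=1)
Visible at query point: b=64 f=64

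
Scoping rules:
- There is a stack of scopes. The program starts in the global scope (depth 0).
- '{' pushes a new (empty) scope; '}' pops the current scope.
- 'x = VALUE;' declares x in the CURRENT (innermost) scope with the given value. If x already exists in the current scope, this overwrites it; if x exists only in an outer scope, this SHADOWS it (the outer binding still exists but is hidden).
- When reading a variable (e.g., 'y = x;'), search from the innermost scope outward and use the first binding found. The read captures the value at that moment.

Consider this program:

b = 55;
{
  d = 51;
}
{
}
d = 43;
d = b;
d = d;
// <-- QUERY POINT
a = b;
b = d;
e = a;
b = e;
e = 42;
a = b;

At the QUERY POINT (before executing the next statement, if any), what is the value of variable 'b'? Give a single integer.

Answer: 55

Derivation:
Step 1: declare b=55 at depth 0
Step 2: enter scope (depth=1)
Step 3: declare d=51 at depth 1
Step 4: exit scope (depth=0)
Step 5: enter scope (depth=1)
Step 6: exit scope (depth=0)
Step 7: declare d=43 at depth 0
Step 8: declare d=(read b)=55 at depth 0
Step 9: declare d=(read d)=55 at depth 0
Visible at query point: b=55 d=55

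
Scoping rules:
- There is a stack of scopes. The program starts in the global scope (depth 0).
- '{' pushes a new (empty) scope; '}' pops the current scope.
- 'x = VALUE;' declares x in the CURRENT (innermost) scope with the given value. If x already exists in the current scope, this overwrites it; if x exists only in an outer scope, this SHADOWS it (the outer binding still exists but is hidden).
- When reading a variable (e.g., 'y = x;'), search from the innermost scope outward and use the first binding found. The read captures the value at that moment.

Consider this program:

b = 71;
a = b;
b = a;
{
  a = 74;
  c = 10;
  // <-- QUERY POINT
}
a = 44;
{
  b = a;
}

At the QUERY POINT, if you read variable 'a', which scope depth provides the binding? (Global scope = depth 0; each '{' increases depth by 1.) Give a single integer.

Step 1: declare b=71 at depth 0
Step 2: declare a=(read b)=71 at depth 0
Step 3: declare b=(read a)=71 at depth 0
Step 4: enter scope (depth=1)
Step 5: declare a=74 at depth 1
Step 6: declare c=10 at depth 1
Visible at query point: a=74 b=71 c=10

Answer: 1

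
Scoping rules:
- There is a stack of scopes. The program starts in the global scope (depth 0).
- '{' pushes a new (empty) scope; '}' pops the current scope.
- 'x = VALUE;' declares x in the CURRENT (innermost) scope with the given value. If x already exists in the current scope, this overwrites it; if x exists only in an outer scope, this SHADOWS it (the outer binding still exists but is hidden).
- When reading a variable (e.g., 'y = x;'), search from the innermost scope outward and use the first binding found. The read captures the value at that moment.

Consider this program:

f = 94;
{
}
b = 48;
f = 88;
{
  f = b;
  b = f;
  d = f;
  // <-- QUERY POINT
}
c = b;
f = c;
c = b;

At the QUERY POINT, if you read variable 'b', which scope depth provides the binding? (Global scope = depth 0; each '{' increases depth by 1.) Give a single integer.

Answer: 1

Derivation:
Step 1: declare f=94 at depth 0
Step 2: enter scope (depth=1)
Step 3: exit scope (depth=0)
Step 4: declare b=48 at depth 0
Step 5: declare f=88 at depth 0
Step 6: enter scope (depth=1)
Step 7: declare f=(read b)=48 at depth 1
Step 8: declare b=(read f)=48 at depth 1
Step 9: declare d=(read f)=48 at depth 1
Visible at query point: b=48 d=48 f=48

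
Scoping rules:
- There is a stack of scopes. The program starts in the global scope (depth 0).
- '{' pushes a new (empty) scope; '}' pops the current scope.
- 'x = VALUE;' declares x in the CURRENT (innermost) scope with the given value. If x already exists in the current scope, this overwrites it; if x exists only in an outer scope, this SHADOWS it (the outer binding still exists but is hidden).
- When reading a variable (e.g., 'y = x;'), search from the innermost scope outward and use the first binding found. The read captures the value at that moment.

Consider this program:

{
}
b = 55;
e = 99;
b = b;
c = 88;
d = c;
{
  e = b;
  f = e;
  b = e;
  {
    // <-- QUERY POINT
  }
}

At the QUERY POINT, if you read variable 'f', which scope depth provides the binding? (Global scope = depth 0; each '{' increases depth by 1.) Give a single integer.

Step 1: enter scope (depth=1)
Step 2: exit scope (depth=0)
Step 3: declare b=55 at depth 0
Step 4: declare e=99 at depth 0
Step 5: declare b=(read b)=55 at depth 0
Step 6: declare c=88 at depth 0
Step 7: declare d=(read c)=88 at depth 0
Step 8: enter scope (depth=1)
Step 9: declare e=(read b)=55 at depth 1
Step 10: declare f=(read e)=55 at depth 1
Step 11: declare b=(read e)=55 at depth 1
Step 12: enter scope (depth=2)
Visible at query point: b=55 c=88 d=88 e=55 f=55

Answer: 1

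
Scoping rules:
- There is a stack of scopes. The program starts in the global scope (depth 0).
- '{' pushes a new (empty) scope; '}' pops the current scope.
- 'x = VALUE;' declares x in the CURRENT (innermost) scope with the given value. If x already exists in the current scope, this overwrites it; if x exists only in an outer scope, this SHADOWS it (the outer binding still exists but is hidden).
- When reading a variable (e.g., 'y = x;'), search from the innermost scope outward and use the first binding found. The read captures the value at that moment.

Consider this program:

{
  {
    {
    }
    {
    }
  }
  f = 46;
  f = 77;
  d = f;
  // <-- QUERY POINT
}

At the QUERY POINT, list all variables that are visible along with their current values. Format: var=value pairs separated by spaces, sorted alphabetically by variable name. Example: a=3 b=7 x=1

Step 1: enter scope (depth=1)
Step 2: enter scope (depth=2)
Step 3: enter scope (depth=3)
Step 4: exit scope (depth=2)
Step 5: enter scope (depth=3)
Step 6: exit scope (depth=2)
Step 7: exit scope (depth=1)
Step 8: declare f=46 at depth 1
Step 9: declare f=77 at depth 1
Step 10: declare d=(read f)=77 at depth 1
Visible at query point: d=77 f=77

Answer: d=77 f=77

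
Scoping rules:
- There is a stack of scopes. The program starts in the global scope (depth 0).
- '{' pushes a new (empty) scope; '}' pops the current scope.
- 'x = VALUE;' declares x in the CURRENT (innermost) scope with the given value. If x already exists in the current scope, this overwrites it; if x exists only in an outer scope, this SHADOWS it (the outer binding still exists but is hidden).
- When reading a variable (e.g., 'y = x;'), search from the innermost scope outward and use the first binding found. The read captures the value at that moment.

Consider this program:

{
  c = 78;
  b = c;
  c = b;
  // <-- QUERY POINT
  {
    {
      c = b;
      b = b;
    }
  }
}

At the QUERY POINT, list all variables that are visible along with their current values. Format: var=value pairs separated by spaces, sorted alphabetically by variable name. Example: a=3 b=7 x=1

Answer: b=78 c=78

Derivation:
Step 1: enter scope (depth=1)
Step 2: declare c=78 at depth 1
Step 3: declare b=(read c)=78 at depth 1
Step 4: declare c=(read b)=78 at depth 1
Visible at query point: b=78 c=78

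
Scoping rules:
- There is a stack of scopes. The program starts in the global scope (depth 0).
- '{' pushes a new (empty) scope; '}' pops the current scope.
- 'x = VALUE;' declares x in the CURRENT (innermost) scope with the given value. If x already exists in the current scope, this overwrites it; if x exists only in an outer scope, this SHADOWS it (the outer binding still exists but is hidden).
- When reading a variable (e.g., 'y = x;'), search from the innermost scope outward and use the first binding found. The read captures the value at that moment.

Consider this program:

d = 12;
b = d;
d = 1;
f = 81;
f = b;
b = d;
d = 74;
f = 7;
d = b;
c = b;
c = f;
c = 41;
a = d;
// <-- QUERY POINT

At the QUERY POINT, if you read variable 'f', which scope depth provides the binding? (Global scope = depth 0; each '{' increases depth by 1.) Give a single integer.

Answer: 0

Derivation:
Step 1: declare d=12 at depth 0
Step 2: declare b=(read d)=12 at depth 0
Step 3: declare d=1 at depth 0
Step 4: declare f=81 at depth 0
Step 5: declare f=(read b)=12 at depth 0
Step 6: declare b=(read d)=1 at depth 0
Step 7: declare d=74 at depth 0
Step 8: declare f=7 at depth 0
Step 9: declare d=(read b)=1 at depth 0
Step 10: declare c=(read b)=1 at depth 0
Step 11: declare c=(read f)=7 at depth 0
Step 12: declare c=41 at depth 0
Step 13: declare a=(read d)=1 at depth 0
Visible at query point: a=1 b=1 c=41 d=1 f=7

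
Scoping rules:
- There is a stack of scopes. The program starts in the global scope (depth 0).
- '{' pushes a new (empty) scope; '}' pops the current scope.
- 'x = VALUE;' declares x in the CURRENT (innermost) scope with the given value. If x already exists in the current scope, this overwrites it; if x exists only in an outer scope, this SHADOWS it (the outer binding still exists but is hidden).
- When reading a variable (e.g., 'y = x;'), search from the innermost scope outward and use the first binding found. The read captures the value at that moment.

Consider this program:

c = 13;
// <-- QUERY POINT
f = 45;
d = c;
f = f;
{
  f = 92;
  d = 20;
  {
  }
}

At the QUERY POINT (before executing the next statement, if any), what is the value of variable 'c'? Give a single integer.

Answer: 13

Derivation:
Step 1: declare c=13 at depth 0
Visible at query point: c=13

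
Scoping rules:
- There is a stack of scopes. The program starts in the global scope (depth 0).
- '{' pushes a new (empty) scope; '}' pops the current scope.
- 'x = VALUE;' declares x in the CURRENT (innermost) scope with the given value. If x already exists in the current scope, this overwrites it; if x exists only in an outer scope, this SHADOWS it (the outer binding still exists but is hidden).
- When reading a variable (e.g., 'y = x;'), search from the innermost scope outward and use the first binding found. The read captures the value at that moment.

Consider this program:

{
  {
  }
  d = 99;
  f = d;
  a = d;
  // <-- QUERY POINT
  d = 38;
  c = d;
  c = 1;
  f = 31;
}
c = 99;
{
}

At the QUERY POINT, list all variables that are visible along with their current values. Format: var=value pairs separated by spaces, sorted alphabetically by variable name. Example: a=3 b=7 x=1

Step 1: enter scope (depth=1)
Step 2: enter scope (depth=2)
Step 3: exit scope (depth=1)
Step 4: declare d=99 at depth 1
Step 5: declare f=(read d)=99 at depth 1
Step 6: declare a=(read d)=99 at depth 1
Visible at query point: a=99 d=99 f=99

Answer: a=99 d=99 f=99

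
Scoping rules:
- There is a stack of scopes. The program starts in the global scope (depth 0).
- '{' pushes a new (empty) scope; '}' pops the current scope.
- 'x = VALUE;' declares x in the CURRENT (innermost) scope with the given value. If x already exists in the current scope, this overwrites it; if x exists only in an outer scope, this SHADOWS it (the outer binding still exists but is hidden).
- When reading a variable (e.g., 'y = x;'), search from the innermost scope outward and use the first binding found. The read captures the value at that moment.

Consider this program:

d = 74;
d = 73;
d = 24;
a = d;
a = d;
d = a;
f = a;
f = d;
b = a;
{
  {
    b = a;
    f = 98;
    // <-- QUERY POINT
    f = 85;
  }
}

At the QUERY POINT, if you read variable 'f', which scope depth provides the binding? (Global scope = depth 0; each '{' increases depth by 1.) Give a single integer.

Step 1: declare d=74 at depth 0
Step 2: declare d=73 at depth 0
Step 3: declare d=24 at depth 0
Step 4: declare a=(read d)=24 at depth 0
Step 5: declare a=(read d)=24 at depth 0
Step 6: declare d=(read a)=24 at depth 0
Step 7: declare f=(read a)=24 at depth 0
Step 8: declare f=(read d)=24 at depth 0
Step 9: declare b=(read a)=24 at depth 0
Step 10: enter scope (depth=1)
Step 11: enter scope (depth=2)
Step 12: declare b=(read a)=24 at depth 2
Step 13: declare f=98 at depth 2
Visible at query point: a=24 b=24 d=24 f=98

Answer: 2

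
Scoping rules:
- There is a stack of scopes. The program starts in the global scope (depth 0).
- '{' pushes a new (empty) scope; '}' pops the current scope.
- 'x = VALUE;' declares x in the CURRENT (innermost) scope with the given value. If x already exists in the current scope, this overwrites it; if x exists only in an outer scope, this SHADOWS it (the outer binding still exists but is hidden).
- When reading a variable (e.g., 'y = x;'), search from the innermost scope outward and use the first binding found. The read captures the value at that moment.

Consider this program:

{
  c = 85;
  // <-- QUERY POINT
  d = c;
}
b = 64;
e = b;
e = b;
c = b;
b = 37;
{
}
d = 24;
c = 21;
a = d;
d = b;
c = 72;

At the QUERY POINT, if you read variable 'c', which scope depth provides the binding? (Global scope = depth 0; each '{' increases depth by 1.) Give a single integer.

Step 1: enter scope (depth=1)
Step 2: declare c=85 at depth 1
Visible at query point: c=85

Answer: 1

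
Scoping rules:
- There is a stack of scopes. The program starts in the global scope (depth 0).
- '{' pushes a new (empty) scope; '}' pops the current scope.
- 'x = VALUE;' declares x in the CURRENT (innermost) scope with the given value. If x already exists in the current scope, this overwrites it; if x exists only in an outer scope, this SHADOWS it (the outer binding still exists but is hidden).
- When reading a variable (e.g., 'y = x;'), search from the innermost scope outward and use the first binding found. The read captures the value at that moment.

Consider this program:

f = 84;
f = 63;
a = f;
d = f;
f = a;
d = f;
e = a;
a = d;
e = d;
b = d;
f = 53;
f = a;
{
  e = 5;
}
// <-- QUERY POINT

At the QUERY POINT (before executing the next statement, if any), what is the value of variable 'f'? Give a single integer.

Step 1: declare f=84 at depth 0
Step 2: declare f=63 at depth 0
Step 3: declare a=(read f)=63 at depth 0
Step 4: declare d=(read f)=63 at depth 0
Step 5: declare f=(read a)=63 at depth 0
Step 6: declare d=(read f)=63 at depth 0
Step 7: declare e=(read a)=63 at depth 0
Step 8: declare a=(read d)=63 at depth 0
Step 9: declare e=(read d)=63 at depth 0
Step 10: declare b=(read d)=63 at depth 0
Step 11: declare f=53 at depth 0
Step 12: declare f=(read a)=63 at depth 0
Step 13: enter scope (depth=1)
Step 14: declare e=5 at depth 1
Step 15: exit scope (depth=0)
Visible at query point: a=63 b=63 d=63 e=63 f=63

Answer: 63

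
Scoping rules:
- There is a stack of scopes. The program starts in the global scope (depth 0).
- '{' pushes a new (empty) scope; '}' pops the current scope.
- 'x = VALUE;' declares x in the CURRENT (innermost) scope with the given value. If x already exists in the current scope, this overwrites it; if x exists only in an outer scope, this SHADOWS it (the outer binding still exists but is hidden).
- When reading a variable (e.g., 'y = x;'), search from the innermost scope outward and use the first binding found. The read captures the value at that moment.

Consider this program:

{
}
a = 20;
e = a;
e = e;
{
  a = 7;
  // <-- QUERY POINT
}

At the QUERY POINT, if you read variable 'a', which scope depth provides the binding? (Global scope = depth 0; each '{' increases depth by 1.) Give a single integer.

Step 1: enter scope (depth=1)
Step 2: exit scope (depth=0)
Step 3: declare a=20 at depth 0
Step 4: declare e=(read a)=20 at depth 0
Step 5: declare e=(read e)=20 at depth 0
Step 6: enter scope (depth=1)
Step 7: declare a=7 at depth 1
Visible at query point: a=7 e=20

Answer: 1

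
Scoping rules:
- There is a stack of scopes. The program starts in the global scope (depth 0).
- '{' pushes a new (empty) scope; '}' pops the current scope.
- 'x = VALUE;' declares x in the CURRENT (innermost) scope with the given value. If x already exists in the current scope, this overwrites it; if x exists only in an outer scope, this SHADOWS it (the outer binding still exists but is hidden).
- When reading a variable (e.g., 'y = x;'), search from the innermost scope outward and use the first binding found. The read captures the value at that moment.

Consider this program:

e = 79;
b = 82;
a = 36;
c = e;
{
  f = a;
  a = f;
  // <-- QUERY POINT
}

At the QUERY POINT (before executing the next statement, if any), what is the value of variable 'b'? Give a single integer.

Answer: 82

Derivation:
Step 1: declare e=79 at depth 0
Step 2: declare b=82 at depth 0
Step 3: declare a=36 at depth 0
Step 4: declare c=(read e)=79 at depth 0
Step 5: enter scope (depth=1)
Step 6: declare f=(read a)=36 at depth 1
Step 7: declare a=(read f)=36 at depth 1
Visible at query point: a=36 b=82 c=79 e=79 f=36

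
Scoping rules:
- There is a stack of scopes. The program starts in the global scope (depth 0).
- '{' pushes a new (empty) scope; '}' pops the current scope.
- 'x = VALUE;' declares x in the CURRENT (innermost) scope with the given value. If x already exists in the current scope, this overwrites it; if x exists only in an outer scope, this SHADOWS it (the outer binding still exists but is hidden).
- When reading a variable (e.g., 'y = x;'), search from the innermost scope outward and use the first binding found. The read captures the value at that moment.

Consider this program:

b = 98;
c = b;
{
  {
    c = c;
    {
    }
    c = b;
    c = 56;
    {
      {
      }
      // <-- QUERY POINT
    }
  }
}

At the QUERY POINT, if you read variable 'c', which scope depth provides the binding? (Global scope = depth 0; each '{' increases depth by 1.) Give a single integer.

Answer: 2

Derivation:
Step 1: declare b=98 at depth 0
Step 2: declare c=(read b)=98 at depth 0
Step 3: enter scope (depth=1)
Step 4: enter scope (depth=2)
Step 5: declare c=(read c)=98 at depth 2
Step 6: enter scope (depth=3)
Step 7: exit scope (depth=2)
Step 8: declare c=(read b)=98 at depth 2
Step 9: declare c=56 at depth 2
Step 10: enter scope (depth=3)
Step 11: enter scope (depth=4)
Step 12: exit scope (depth=3)
Visible at query point: b=98 c=56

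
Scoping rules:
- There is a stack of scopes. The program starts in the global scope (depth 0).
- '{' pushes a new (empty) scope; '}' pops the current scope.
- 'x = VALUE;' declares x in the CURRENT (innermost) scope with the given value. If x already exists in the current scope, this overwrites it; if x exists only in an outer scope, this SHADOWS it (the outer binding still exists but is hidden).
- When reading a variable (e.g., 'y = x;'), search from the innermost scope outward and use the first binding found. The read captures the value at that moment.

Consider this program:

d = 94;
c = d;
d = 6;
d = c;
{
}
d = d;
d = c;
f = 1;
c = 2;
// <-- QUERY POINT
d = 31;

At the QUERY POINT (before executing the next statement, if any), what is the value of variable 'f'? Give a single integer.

Step 1: declare d=94 at depth 0
Step 2: declare c=(read d)=94 at depth 0
Step 3: declare d=6 at depth 0
Step 4: declare d=(read c)=94 at depth 0
Step 5: enter scope (depth=1)
Step 6: exit scope (depth=0)
Step 7: declare d=(read d)=94 at depth 0
Step 8: declare d=(read c)=94 at depth 0
Step 9: declare f=1 at depth 0
Step 10: declare c=2 at depth 0
Visible at query point: c=2 d=94 f=1

Answer: 1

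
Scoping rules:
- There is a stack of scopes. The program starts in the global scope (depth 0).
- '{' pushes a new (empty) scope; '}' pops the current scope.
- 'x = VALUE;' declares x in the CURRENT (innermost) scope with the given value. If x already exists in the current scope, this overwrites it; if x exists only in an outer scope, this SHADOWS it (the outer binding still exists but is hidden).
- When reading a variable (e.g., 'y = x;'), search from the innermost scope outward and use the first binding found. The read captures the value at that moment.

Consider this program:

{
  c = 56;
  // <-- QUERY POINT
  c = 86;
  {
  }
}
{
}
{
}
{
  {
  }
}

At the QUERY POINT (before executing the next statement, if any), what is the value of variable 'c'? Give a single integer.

Step 1: enter scope (depth=1)
Step 2: declare c=56 at depth 1
Visible at query point: c=56

Answer: 56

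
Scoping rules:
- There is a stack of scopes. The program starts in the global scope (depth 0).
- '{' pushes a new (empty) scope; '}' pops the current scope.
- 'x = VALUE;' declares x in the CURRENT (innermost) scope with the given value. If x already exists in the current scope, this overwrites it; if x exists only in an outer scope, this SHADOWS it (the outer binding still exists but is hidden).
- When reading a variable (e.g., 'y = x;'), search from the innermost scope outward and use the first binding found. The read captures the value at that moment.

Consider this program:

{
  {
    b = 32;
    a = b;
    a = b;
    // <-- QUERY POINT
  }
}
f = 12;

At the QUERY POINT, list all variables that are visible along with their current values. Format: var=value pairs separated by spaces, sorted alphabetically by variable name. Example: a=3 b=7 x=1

Answer: a=32 b=32

Derivation:
Step 1: enter scope (depth=1)
Step 2: enter scope (depth=2)
Step 3: declare b=32 at depth 2
Step 4: declare a=(read b)=32 at depth 2
Step 5: declare a=(read b)=32 at depth 2
Visible at query point: a=32 b=32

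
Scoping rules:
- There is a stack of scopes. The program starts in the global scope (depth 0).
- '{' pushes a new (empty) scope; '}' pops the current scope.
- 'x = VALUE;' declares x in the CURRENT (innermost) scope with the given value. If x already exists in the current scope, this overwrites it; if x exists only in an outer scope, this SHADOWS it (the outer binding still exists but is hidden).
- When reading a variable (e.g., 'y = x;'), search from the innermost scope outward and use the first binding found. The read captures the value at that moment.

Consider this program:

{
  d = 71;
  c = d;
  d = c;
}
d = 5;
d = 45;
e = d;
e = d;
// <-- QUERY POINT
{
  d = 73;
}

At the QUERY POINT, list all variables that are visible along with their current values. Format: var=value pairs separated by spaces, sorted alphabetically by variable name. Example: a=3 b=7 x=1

Step 1: enter scope (depth=1)
Step 2: declare d=71 at depth 1
Step 3: declare c=(read d)=71 at depth 1
Step 4: declare d=(read c)=71 at depth 1
Step 5: exit scope (depth=0)
Step 6: declare d=5 at depth 0
Step 7: declare d=45 at depth 0
Step 8: declare e=(read d)=45 at depth 0
Step 9: declare e=(read d)=45 at depth 0
Visible at query point: d=45 e=45

Answer: d=45 e=45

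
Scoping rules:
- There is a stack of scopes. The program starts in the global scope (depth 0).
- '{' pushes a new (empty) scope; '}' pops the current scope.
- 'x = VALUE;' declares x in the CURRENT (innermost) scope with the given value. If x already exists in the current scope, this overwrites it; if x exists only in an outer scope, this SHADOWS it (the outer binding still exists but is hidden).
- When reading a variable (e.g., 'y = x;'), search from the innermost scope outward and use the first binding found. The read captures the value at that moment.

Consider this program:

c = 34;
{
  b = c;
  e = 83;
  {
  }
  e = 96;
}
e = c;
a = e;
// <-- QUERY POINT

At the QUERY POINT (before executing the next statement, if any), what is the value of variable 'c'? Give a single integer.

Answer: 34

Derivation:
Step 1: declare c=34 at depth 0
Step 2: enter scope (depth=1)
Step 3: declare b=(read c)=34 at depth 1
Step 4: declare e=83 at depth 1
Step 5: enter scope (depth=2)
Step 6: exit scope (depth=1)
Step 7: declare e=96 at depth 1
Step 8: exit scope (depth=0)
Step 9: declare e=(read c)=34 at depth 0
Step 10: declare a=(read e)=34 at depth 0
Visible at query point: a=34 c=34 e=34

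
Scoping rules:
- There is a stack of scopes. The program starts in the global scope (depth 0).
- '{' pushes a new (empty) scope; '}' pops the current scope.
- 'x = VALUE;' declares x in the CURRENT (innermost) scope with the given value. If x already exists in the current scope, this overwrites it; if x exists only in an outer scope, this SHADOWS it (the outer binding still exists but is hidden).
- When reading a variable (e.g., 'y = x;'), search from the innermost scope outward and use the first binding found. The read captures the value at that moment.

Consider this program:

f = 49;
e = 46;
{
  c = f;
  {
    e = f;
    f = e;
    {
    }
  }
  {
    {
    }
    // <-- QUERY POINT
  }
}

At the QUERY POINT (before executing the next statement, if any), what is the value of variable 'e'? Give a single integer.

Step 1: declare f=49 at depth 0
Step 2: declare e=46 at depth 0
Step 3: enter scope (depth=1)
Step 4: declare c=(read f)=49 at depth 1
Step 5: enter scope (depth=2)
Step 6: declare e=(read f)=49 at depth 2
Step 7: declare f=(read e)=49 at depth 2
Step 8: enter scope (depth=3)
Step 9: exit scope (depth=2)
Step 10: exit scope (depth=1)
Step 11: enter scope (depth=2)
Step 12: enter scope (depth=3)
Step 13: exit scope (depth=2)
Visible at query point: c=49 e=46 f=49

Answer: 46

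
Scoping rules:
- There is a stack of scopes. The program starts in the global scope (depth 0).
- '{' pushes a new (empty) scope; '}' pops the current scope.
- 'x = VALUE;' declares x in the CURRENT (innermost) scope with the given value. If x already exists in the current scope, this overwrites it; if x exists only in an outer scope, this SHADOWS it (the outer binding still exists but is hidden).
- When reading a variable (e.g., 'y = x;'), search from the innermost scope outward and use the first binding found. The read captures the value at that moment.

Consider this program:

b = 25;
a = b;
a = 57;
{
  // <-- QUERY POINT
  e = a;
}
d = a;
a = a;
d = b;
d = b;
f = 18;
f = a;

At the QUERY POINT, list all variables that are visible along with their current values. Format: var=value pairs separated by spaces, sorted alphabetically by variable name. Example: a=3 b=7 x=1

Step 1: declare b=25 at depth 0
Step 2: declare a=(read b)=25 at depth 0
Step 3: declare a=57 at depth 0
Step 4: enter scope (depth=1)
Visible at query point: a=57 b=25

Answer: a=57 b=25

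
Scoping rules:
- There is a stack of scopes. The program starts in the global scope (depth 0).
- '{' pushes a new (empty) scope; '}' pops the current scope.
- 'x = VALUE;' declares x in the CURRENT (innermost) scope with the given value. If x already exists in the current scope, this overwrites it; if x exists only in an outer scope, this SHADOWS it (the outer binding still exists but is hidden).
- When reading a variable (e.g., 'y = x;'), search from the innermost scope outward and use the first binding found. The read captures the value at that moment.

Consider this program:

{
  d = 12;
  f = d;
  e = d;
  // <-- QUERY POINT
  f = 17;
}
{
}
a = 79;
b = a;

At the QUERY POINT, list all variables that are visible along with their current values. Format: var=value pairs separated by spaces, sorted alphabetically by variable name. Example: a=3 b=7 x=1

Step 1: enter scope (depth=1)
Step 2: declare d=12 at depth 1
Step 3: declare f=(read d)=12 at depth 1
Step 4: declare e=(read d)=12 at depth 1
Visible at query point: d=12 e=12 f=12

Answer: d=12 e=12 f=12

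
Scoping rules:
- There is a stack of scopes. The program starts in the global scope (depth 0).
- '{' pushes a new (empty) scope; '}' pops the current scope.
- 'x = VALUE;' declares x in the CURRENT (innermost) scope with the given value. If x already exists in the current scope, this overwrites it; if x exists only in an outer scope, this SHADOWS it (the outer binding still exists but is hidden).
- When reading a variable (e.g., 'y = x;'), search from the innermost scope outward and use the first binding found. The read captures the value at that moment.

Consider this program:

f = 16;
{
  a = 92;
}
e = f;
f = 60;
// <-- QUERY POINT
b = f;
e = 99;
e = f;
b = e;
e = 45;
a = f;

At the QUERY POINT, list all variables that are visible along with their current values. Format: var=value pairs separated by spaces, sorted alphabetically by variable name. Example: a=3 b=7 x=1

Step 1: declare f=16 at depth 0
Step 2: enter scope (depth=1)
Step 3: declare a=92 at depth 1
Step 4: exit scope (depth=0)
Step 5: declare e=(read f)=16 at depth 0
Step 6: declare f=60 at depth 0
Visible at query point: e=16 f=60

Answer: e=16 f=60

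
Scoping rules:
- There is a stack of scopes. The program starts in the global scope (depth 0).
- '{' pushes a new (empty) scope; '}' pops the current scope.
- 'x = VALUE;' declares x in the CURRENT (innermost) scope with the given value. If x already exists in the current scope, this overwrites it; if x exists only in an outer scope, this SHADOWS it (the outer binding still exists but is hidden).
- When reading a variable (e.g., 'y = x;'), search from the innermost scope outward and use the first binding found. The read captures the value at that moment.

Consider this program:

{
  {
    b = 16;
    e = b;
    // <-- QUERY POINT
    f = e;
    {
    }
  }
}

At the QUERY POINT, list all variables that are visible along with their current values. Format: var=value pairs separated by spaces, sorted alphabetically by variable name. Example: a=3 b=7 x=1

Answer: b=16 e=16

Derivation:
Step 1: enter scope (depth=1)
Step 2: enter scope (depth=2)
Step 3: declare b=16 at depth 2
Step 4: declare e=(read b)=16 at depth 2
Visible at query point: b=16 e=16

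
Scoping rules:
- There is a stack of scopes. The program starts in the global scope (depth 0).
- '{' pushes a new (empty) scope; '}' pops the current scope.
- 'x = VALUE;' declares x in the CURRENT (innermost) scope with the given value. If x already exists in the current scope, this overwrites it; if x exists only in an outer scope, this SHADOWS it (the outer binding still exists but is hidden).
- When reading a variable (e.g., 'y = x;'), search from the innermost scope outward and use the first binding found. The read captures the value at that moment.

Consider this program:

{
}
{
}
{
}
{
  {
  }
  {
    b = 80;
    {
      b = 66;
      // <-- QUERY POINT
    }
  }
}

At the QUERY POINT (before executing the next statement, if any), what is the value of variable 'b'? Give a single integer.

Step 1: enter scope (depth=1)
Step 2: exit scope (depth=0)
Step 3: enter scope (depth=1)
Step 4: exit scope (depth=0)
Step 5: enter scope (depth=1)
Step 6: exit scope (depth=0)
Step 7: enter scope (depth=1)
Step 8: enter scope (depth=2)
Step 9: exit scope (depth=1)
Step 10: enter scope (depth=2)
Step 11: declare b=80 at depth 2
Step 12: enter scope (depth=3)
Step 13: declare b=66 at depth 3
Visible at query point: b=66

Answer: 66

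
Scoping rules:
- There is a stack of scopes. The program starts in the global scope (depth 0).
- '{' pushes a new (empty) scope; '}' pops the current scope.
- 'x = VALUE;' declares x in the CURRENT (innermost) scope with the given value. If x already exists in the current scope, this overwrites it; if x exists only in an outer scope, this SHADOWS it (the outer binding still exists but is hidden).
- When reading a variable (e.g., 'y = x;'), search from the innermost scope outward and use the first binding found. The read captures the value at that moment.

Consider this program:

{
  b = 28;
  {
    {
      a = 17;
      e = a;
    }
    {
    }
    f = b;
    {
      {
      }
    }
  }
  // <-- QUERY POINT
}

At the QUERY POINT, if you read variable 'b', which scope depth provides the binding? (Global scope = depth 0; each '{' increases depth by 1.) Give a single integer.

Answer: 1

Derivation:
Step 1: enter scope (depth=1)
Step 2: declare b=28 at depth 1
Step 3: enter scope (depth=2)
Step 4: enter scope (depth=3)
Step 5: declare a=17 at depth 3
Step 6: declare e=(read a)=17 at depth 3
Step 7: exit scope (depth=2)
Step 8: enter scope (depth=3)
Step 9: exit scope (depth=2)
Step 10: declare f=(read b)=28 at depth 2
Step 11: enter scope (depth=3)
Step 12: enter scope (depth=4)
Step 13: exit scope (depth=3)
Step 14: exit scope (depth=2)
Step 15: exit scope (depth=1)
Visible at query point: b=28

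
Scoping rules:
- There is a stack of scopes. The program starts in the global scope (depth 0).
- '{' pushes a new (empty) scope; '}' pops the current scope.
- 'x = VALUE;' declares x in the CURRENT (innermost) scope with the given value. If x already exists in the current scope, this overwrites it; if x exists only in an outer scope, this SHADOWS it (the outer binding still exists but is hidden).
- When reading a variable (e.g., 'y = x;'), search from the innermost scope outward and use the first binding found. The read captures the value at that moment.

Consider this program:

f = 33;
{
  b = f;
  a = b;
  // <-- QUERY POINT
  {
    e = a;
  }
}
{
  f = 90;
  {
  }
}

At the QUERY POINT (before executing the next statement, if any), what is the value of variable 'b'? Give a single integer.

Answer: 33

Derivation:
Step 1: declare f=33 at depth 0
Step 2: enter scope (depth=1)
Step 3: declare b=(read f)=33 at depth 1
Step 4: declare a=(read b)=33 at depth 1
Visible at query point: a=33 b=33 f=33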